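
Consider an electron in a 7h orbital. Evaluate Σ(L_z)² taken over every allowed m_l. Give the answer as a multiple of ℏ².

The 7h subshell has l = 5.
m_l runs from −5 to 5, i.e. {-5, -4, -3, -2, -1, 0, 1, 2, 3, 4, 5}.
Σ m_l² = l(l+1)(2l+1)/3 = 5·6·11/3 = 110.

Σ(L_z)² = 110 ℏ²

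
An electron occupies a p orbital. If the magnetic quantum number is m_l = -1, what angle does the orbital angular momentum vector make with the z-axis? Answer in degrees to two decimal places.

θ ≈ 135.00°

A p state has l = 1.
|L| = ℏ√(l(l+1)) = √2 ℏ.
L_z = m_l ℏ = −1ℏ.
cos θ = L_z/|L| = -1/√2, so θ ≈ 135.00°.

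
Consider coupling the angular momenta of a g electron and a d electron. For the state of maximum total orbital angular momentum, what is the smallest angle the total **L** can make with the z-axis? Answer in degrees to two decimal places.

θ_min ≈ 22.21°

The total orbital quantum number L ranges from |l₁ − l₂| to l₁ + l₂ in integer steps.
So L can be 2, 3, 4, 5, 6.
The maximum is L = 6, with |L_tot| = ℏ√(6·7) = √42 ℏ.
The minimum angle with z is arccos(6/√42) ≈ 22.21°.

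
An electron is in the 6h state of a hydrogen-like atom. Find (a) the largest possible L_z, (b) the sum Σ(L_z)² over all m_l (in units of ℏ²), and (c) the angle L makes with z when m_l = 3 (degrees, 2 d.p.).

L_z,max = 5ℏ; Σ(L_z)² = 110 ℏ²; θ(m_l=3) ≈ 56.79°

For 6h, l = 5.
L_z,max = lℏ = 5ℏ.
Σ m_l² = 110, so Σ(L_z)² = 110 ℏ².
For m_l = 3: cos θ = 3/√30, θ ≈ 56.79°.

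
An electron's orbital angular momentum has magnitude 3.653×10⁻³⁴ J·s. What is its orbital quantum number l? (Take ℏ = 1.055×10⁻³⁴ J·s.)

In units of ℏ, |L| ≈ 3.463.
l(l+1) ≈ 3.463² ≈ 11.99, so l = 3.

l = 3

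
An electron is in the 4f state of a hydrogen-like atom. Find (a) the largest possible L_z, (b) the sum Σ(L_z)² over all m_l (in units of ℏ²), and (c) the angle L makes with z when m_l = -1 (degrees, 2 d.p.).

For 4f, l = 3.
L_z,max = lℏ = 3ℏ.
Σ m_l² = 28, so Σ(L_z)² = 28 ℏ².
For m_l = -1: cos θ = -1/√12, θ ≈ 106.78°.

L_z,max = 3ℏ; Σ(L_z)² = 28 ℏ²; θ(m_l=-1) ≈ 106.78°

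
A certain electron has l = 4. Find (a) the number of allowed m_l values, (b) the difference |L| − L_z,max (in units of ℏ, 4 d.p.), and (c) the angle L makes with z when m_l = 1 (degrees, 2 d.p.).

9 values; |L|−L_z,max ≈ 0.4721ℏ; θ(m_l=1) ≈ 77.08°

There are 2l+1 = 9 values of m_l.
|L| − L_z,max = (2√5 − 4)ℏ ≈ 0.4721ℏ.
For m_l = 1: cos θ = 1/√20, θ ≈ 77.08°.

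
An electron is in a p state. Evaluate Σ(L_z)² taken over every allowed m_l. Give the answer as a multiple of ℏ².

A p state has l = 1.
The allowed m_l values are -1, 0, 1.
Σ m_l² = 2·(1) = 2.

Σ(L_z)² = 2 ℏ²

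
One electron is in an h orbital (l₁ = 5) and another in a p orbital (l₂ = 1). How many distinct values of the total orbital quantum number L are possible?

3

By the triangle rule, |l₁ − l₂| ≤ L ≤ l₁ + l₂.
Allowed values: L = 4, 5, 6.
That is 3 values.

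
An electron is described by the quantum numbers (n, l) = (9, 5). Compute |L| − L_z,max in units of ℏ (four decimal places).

|L| = √30 ℏ ≈ 5.4772ℏ, while L_z,max = lℏ = 5ℏ.
The difference is (√30 − 5)ℏ ≈ 0.4772ℏ.

|L| − L_z,max ≈ 0.4772ℏ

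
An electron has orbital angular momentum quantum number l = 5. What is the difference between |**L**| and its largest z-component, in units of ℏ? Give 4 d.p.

|L| = √30 ℏ ≈ 5.4772ℏ, while L_z,max = lℏ = 5ℏ.
The difference is (√30 − 5)ℏ ≈ 0.4772ℏ.

|L| − L_z,max ≈ 0.4772ℏ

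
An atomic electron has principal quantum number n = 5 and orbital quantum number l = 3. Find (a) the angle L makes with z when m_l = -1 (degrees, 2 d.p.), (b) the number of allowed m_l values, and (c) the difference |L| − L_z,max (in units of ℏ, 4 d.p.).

For m_l = -1: cos θ = -1/√12, θ ≈ 106.78°.
There are 2l+1 = 7 values of m_l.
|L| − L_z,max = (2√3 − 3)ℏ ≈ 0.4641ℏ.

θ(m_l=-1) ≈ 106.78°; 7 values; |L|−L_z,max ≈ 0.4641ℏ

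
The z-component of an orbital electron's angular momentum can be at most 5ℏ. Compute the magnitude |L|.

|L| = √30 ℏ ≈ 5.477ℏ

The maximum L_z equals lℏ, giving l = 5.
Then |L| = ℏ√(5·6) = √30 ℏ.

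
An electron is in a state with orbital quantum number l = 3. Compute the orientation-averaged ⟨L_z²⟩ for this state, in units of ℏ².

The allowed m_l values are -3, -2, -1, 0, 1, 2, 3.
⟨L_z²⟩ = ℏ²·(Σ m_l²)/(2l+1) = ℏ²·28/7 = 4ℏ².

⟨L_z²⟩ = 4 ℏ²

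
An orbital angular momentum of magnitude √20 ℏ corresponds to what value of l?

(|L|/ℏ)² = l(l+1) = 20.
The positive root is l = 4.

l = 4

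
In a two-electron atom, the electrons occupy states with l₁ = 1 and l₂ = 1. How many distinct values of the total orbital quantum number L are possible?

3

By the triangle rule, |l₁ − l₂| ≤ L ≤ l₁ + l₂.
Allowed values: L = 0, 1, 2.
That is 3 values.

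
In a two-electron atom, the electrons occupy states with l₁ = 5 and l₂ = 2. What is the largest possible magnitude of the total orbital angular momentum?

L runs from |5 − 2| = 3 to 5 + 2 = 7.
So L can be 3, 4, 5, 6, 7.
The largest magnitude corresponds to L = 7: |L_tot| = ℏ√(7·8) = 2√14 ℏ.

|L_tot|_max = 2√14 ℏ ≈ 7.483ℏ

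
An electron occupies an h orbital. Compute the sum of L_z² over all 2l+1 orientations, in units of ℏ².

Σ(L_z)² = 110 ℏ²

An h state has l = 5.
The allowed m_l values are -5, -4, -3, -2, -1, 0, 1, 2, 3, 4, 5.
Σ m_l² = l(l+1)(2l+1)/3 = 5·6·11/3 = 110.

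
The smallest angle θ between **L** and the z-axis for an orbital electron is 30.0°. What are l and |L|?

l = 3, |L| = 2√3 ℏ ≈ 3.464ℏ

At minimum angle, m_l = l, so cos θ = l/√(l(l+1)); cos²θ = l/(l+1) = 0.7500.
Thus l = 0.7500/(1 − 0.7500) ≈ 3.
Then |L| = ℏ√(3·4) = 2√3 ℏ.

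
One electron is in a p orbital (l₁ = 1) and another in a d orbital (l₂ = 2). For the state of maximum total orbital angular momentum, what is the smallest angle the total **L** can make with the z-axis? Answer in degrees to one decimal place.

The total orbital quantum number L ranges from |l₁ − l₂| to l₁ + l₂ in integer steps.
So L can be 1, 2, 3.
The maximum is L = 3, with |L_tot| = ℏ√(3·4) = 2√3 ℏ.
The minimum angle with z is arccos(3/√12) ≈ 30.0°.

θ_min ≈ 30.0°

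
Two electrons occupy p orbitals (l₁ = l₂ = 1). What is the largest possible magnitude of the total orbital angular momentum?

|L_tot|_max = √6 ℏ ≈ 2.449ℏ

L runs from |1 − 1| = 0 to 1 + 1 = 2.
So L can be 0, 1, 2.
The largest magnitude corresponds to L = 2: |L_tot| = ℏ√(2·3) = √6 ℏ.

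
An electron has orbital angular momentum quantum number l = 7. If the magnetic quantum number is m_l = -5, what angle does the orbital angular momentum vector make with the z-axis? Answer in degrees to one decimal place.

|L| = √(l(l+1)) ℏ = 2√14 ℏ.
L_z = m_l ℏ = −5ℏ.
cos θ = L_z/|L| = -5/√56, so θ ≈ 131.9°.

θ ≈ 131.9°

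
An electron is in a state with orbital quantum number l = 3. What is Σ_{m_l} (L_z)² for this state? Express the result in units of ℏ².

m_l ∈ {-3, -2, -1, 0, 1, 2, 3}.
Σ m_l² = l(l+1)(2l+1)/3 = 3·4·7/3 = 28.

Σ(L_z)² = 28 ℏ²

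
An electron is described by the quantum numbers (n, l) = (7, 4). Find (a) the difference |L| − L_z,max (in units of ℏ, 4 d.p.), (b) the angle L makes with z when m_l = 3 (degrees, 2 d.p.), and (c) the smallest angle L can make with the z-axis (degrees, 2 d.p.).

|L| − L_z,max = (2√5 − 4)ℏ ≈ 0.4721ℏ.
For m_l = 3: cos θ = 3/√20, θ ≈ 47.87°.
cos θ_min = 4/√20, so θ_min ≈ 26.57°.

|L|−L_z,max ≈ 0.4721ℏ; θ(m_l=3) ≈ 47.87°; θ_min ≈ 26.57°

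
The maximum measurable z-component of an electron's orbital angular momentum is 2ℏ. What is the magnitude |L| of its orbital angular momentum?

|L| = √6 ℏ ≈ 2.449ℏ

L_z,max = lℏ, so l = 2.
Then |L| = ℏ√(2·3) = √6 ℏ.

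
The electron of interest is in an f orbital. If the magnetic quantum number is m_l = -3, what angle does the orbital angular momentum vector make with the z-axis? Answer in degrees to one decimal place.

An f state has l = 3.
|L| = ℏ√(l(l+1)) = 2√3 ℏ.
L_z = m_l ℏ = −3ℏ.
cos θ = L_z/|L| = -3/√12, so θ ≈ 150.0°.

θ ≈ 150.0°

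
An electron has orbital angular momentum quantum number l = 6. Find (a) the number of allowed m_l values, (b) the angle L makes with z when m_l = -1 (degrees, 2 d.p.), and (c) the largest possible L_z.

There are 2l+1 = 13 values of m_l.
For m_l = -1: cos θ = -1/√42, θ ≈ 98.88°.
L_z,max = lℏ = 6ℏ.

13 values; θ(m_l=-1) ≈ 98.88°; L_z,max = 6ℏ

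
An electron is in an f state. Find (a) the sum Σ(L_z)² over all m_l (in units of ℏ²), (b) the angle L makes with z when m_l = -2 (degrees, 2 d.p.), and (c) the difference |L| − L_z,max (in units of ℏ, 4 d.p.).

For an f orbital, l = 3.
Σ m_l² = 28, so Σ(L_z)² = 28 ℏ².
For m_l = -2: cos θ = -2/√12, θ ≈ 125.26°.
|L| − L_z,max = (2√3 − 3)ℏ ≈ 0.4641ℏ.

Σ(L_z)² = 28 ℏ²; θ(m_l=-2) ≈ 125.26°; |L|−L_z,max ≈ 0.4641ℏ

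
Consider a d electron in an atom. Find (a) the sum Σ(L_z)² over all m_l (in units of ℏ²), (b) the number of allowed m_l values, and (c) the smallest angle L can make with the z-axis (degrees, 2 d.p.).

Σ(L_z)² = 10 ℏ²; 5 values; θ_min ≈ 35.26°

A d state has l = 2.
Σ m_l² = 10, so Σ(L_z)² = 10 ℏ².
There are 2l+1 = 5 values of m_l.
cos θ_min = 2/√6, so θ_min ≈ 35.26°.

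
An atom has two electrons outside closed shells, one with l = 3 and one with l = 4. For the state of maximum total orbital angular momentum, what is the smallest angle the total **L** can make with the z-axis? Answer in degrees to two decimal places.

The total orbital quantum number L ranges from |l₁ − l₂| to l₁ + l₂ in integer steps.
L ∈ {1, 2, 3, 4, 5, 6, 7}.
The maximum is L = 7, with |L_tot| = ℏ√(7·8) = 2√14 ℏ.
The minimum angle with z is arccos(7/√56) ≈ 20.70°.

θ_min ≈ 20.70°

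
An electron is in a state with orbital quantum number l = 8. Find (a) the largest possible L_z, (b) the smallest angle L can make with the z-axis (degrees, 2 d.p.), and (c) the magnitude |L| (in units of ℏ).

L_z,max = lℏ = 8ℏ.
cos θ_min = 8/√72, so θ_min ≈ 19.47°.
|L| = ℏ√(8·9) = 6√2 ℏ ≈ 8.485ℏ.

L_z,max = 8ℏ; θ_min ≈ 19.47°; |L| = 6√2 ℏ ≈ 8.485ℏ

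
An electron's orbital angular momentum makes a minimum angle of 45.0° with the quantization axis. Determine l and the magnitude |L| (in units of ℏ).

l = 1, |L| = √2 ℏ ≈ 1.414ℏ

At minimum angle, m_l = l, so cos θ = l/√(l(l+1)); cos²θ = l/(l+1) = 0.5000.
l = cos²θ/sin²θ ≈ 1.
Then |L| = ℏ√(1·2) = √2 ℏ.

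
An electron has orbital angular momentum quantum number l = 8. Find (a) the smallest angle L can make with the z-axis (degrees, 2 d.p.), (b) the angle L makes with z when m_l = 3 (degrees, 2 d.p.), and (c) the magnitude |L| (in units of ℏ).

θ_min ≈ 19.47°; θ(m_l=3) ≈ 69.30°; |L| = 6√2 ℏ ≈ 8.485ℏ

cos θ_min = 8/√72, so θ_min ≈ 19.47°.
For m_l = 3: cos θ = 3/√72, θ ≈ 69.30°.
|L| = ℏ√(8·9) = 6√2 ℏ ≈ 8.485ℏ.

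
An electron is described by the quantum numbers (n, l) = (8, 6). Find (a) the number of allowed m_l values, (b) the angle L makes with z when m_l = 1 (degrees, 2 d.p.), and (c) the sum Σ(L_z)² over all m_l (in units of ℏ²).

13 values; θ(m_l=1) ≈ 81.12°; Σ(L_z)² = 182 ℏ²

There are 2l+1 = 13 values of m_l.
For m_l = 1: cos θ = 1/√42, θ ≈ 81.12°.
Σ m_l² = 182, so Σ(L_z)² = 182 ℏ².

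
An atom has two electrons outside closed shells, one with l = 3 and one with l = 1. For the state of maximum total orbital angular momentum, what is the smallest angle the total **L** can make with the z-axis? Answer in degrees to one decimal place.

θ_min ≈ 26.6°

Angular momentum addition gives L = |l₁ − l₂|, …, l₁ + l₂.
Allowed values: L = 2, 3, 4.
The maximum is L = 4, with |L_tot| = ℏ√(4·5) = 2√5 ℏ.
The minimum angle with z is arccos(4/√20) ≈ 26.6°.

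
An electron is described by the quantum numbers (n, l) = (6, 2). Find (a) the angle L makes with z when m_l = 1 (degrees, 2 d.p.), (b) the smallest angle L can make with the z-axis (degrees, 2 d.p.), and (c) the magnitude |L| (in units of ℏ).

θ(m_l=1) ≈ 65.91°; θ_min ≈ 35.26°; |L| = √6 ℏ ≈ 2.449ℏ

For m_l = 1: cos θ = 1/√6, θ ≈ 65.91°.
cos θ_min = 2/√6, so θ_min ≈ 35.26°.
|L| = ℏ√(2·3) = √6 ℏ ≈ 2.449ℏ.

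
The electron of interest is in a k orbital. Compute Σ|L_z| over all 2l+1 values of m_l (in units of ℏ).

Σ|L_z| = 56 ℏ

The letter k corresponds to l = 7.
m_l runs from −7 to 7, i.e. {-7, -6, -5, -4, -3, -2, -1, 0, 1, 2, 3, 4, 5, 6, 7}.
Σ|m_l| = l(l+1) = 56.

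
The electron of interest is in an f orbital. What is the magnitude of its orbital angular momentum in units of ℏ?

|L| = 2√3 ℏ ≈ 3.464ℏ

The letter f corresponds to l = 3.
|L| = ℏ√(l(l+1)) = ℏ√(3·4) = 2√3 ℏ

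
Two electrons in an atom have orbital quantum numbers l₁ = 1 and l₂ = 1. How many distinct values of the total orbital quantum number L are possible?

3

The total orbital quantum number L ranges from |l₁ − l₂| to l₁ + l₂ in integer steps.
So L can be 0, 1, 2.
That is 3 values.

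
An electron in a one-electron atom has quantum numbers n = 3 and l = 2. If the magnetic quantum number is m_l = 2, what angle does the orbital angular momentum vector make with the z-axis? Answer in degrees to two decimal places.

θ ≈ 35.26°

|L| = √(l(l+1)) ℏ = √6 ℏ.
L_z = m_l ℏ = 2ℏ.
cos θ = L_z/|L| = 2/√6, so θ ≈ 35.26°.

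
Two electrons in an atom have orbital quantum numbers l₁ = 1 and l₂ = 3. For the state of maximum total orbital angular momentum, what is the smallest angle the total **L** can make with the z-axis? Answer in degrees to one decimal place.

θ_min ≈ 26.6°

L runs from |1 − 3| = 2 to 1 + 3 = 4.
L ∈ {2, 3, 4}.
The maximum is L = 4, with |L_tot| = ℏ√(4·5) = 2√5 ℏ.
The minimum angle with z is arccos(4/√20) ≈ 26.6°.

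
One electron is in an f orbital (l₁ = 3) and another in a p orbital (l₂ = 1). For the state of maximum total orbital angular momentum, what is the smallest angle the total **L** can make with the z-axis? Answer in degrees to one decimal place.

Angular momentum addition gives L = |l₁ − l₂|, …, l₁ + l₂.
L ∈ {2, 3, 4}.
The maximum is L = 4, with |L_tot| = ℏ√(4·5) = 2√5 ℏ.
The minimum angle with z is arccos(4/√20) ≈ 26.6°.

θ_min ≈ 26.6°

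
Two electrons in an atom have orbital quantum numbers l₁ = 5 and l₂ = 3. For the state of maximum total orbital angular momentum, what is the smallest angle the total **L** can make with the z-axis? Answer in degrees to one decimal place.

θ_min ≈ 19.5°

Angular momentum addition gives L = |l₁ − l₂|, …, l₁ + l₂.
L ∈ {2, 3, 4, 5, 6, 7, 8}.
The maximum is L = 8, with |L_tot| = ℏ√(8·9) = 6√2 ℏ.
The minimum angle with z is arccos(8/√72) ≈ 19.5°.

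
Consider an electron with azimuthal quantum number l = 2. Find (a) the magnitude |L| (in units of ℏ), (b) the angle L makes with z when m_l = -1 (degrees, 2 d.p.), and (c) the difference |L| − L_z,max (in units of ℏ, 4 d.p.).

|L| = √6 ℏ ≈ 2.449ℏ; θ(m_l=-1) ≈ 114.09°; |L|−L_z,max ≈ 0.4495ℏ

|L| = ℏ√(2·3) = √6 ℏ ≈ 2.449ℏ.
For m_l = -1: cos θ = -1/√6, θ ≈ 114.09°.
|L| − L_z,max = (√6 − 2)ℏ ≈ 0.4495ℏ.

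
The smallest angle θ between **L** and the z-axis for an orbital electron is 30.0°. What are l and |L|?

cos θ_min = l/√(l(l+1)) = √(l/(l+1)), so l/(l+1) = cos²(30.0°) = 0.7500.
Thus l = 0.7500/(1 − 0.7500) ≈ 3.
Then |L| = ℏ√(3·4) = 2√3 ℏ.

l = 3, |L| = 2√3 ℏ ≈ 3.464ℏ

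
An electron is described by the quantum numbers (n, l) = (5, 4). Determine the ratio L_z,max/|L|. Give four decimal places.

|L| = 2√5 ℏ ≈ 4.4721ℏ, while L_z,max = lℏ = 4ℏ.
L_z,max/|L| = 4/√20 = 0.8944.

L_z,max/|L| = 0.8944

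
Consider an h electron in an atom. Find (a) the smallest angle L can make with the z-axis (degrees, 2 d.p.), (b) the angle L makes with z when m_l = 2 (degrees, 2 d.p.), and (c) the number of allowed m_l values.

θ_min ≈ 24.09°; θ(m_l=2) ≈ 68.58°; 11 values

For an h orbital, l = 5.
cos θ_min = 5/√30, so θ_min ≈ 24.09°.
For m_l = 2: cos θ = 2/√30, θ ≈ 68.58°.
There are 2l+1 = 11 values of m_l.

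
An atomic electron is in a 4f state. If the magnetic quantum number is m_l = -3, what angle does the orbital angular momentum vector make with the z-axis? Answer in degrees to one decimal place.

θ ≈ 150.0°

The 4f subshell has l = 3.
|L| = √(l(l+1)) ℏ = 2√3 ℏ.
L_z = m_l ℏ = −3ℏ.
cos θ = L_z/|L| = -3/√12, so θ ≈ 150.0°.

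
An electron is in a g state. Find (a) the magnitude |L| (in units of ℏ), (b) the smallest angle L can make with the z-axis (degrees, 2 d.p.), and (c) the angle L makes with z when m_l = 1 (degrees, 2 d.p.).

|L| = 2√5 ℏ ≈ 4.472ℏ; θ_min ≈ 26.57°; θ(m_l=1) ≈ 77.08°

G corresponds to l = 4.
|L| = ℏ√(4·5) = 2√5 ℏ ≈ 4.472ℏ.
cos θ_min = 4/√20, so θ_min ≈ 26.57°.
For m_l = 1: cos θ = 1/√20, θ ≈ 77.08°.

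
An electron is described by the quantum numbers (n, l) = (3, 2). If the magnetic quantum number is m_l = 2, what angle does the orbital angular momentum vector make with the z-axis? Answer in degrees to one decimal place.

θ ≈ 35.3°

|L| = √(l(l+1)) ℏ = √6 ℏ.
L_z = m_l ℏ = 2ℏ.
cos θ = L_z/|L| = 2/√6, so θ ≈ 35.3°.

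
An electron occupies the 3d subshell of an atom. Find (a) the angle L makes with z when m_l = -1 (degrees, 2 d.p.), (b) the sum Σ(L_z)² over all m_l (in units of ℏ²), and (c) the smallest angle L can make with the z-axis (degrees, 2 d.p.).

3d means n = 3, l = 2.
For m_l = -1: cos θ = -1/√6, θ ≈ 114.09°.
Σ m_l² = 10, so Σ(L_z)² = 10 ℏ².
cos θ_min = 2/√6, so θ_min ≈ 35.26°.

θ(m_l=-1) ≈ 114.09°; Σ(L_z)² = 10 ℏ²; θ_min ≈ 35.26°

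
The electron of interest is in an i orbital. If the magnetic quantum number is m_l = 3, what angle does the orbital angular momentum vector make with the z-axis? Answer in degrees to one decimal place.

For an i orbital, l = 6.
|L| = ℏ√(l(l+1)) = √42 ℏ.
L_z = m_l ℏ = 3ℏ.
cos θ = L_z/|L| = 3/√42, so θ ≈ 62.4°.

θ ≈ 62.4°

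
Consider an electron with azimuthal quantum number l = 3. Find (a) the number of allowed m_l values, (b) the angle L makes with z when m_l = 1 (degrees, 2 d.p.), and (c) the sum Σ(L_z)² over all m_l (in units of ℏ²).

7 values; θ(m_l=1) ≈ 73.22°; Σ(L_z)² = 28 ℏ²

There are 2l+1 = 7 values of m_l.
For m_l = 1: cos θ = 1/√12, θ ≈ 73.22°.
Σ m_l² = 28, so Σ(L_z)² = 28 ℏ².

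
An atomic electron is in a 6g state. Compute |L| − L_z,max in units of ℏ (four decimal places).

|L| − L_z,max ≈ 0.4721ℏ

The 6g subshell has l = 4.
|L| = 2√5 ℏ ≈ 4.4721ℏ, while L_z,max = lℏ = 4ℏ.
The difference is (2√5 − 4)ℏ ≈ 0.4721ℏ.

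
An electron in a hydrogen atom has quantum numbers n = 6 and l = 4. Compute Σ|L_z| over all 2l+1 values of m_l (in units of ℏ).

m_l ∈ {-4, -3, -2, -1, 0, 1, 2, 3, 4}.
Σ|m_l| = 2(1+2+…+4) = 20.

Σ|L_z| = 20 ℏ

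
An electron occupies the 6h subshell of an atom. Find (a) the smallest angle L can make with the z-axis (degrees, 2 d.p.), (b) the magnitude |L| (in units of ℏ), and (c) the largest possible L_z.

θ_min ≈ 24.09°; |L| = √30 ℏ ≈ 5.477ℏ; L_z,max = 5ℏ

6h means n = 6, l = 5.
cos θ_min = 5/√30, so θ_min ≈ 24.09°.
|L| = ℏ√(5·6) = √30 ℏ ≈ 5.477ℏ.
L_z,max = lℏ = 5ℏ.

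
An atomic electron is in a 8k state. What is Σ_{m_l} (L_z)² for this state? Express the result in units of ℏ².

For 8k, l = 7.
The allowed m_l values are -7, -6, -5, -4, -3, -2, -1, 0, 1, 2, 3, 4, 5, 6, 7.
Summing m² from −7 to 7: Σ m_l² = 280.

Σ(L_z)² = 280 ℏ²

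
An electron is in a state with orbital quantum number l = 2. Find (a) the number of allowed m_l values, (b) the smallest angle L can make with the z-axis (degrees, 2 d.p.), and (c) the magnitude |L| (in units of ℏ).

There are 2l+1 = 5 values of m_l.
cos θ_min = 2/√6, so θ_min ≈ 35.26°.
|L| = ℏ√(2·3) = √6 ℏ ≈ 2.449ℏ.

5 values; θ_min ≈ 35.26°; |L| = √6 ℏ ≈ 2.449ℏ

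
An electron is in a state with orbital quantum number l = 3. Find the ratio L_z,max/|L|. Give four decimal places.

L_z,max/|L| = 0.8660

|L| = 2√3 ℏ ≈ 3.4641ℏ, while L_z,max = lℏ = 3ℏ.
L_z,max/|L| = 3/√12 = 0.8660.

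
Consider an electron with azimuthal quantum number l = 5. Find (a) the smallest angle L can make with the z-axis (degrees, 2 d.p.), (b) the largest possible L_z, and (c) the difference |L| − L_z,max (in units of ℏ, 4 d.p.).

θ_min ≈ 24.09°; L_z,max = 5ℏ; |L|−L_z,max ≈ 0.4772ℏ

cos θ_min = 5/√30, so θ_min ≈ 24.09°.
L_z,max = lℏ = 5ℏ.
|L| − L_z,max = (√30 − 5)ℏ ≈ 0.4772ℏ.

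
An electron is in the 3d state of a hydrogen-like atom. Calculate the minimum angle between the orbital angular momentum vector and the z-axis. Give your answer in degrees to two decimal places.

For 3d, l = 2.
|L| = √(l(l+1)) ℏ = √6 ℏ.
The smallest angle corresponds to the largest L_z, i.e. m_l = l = 2, giving L_z = 2ℏ.
cos θ_min = 2/√6, so θ_min ≈ 35.26°.

θ_min ≈ 35.26°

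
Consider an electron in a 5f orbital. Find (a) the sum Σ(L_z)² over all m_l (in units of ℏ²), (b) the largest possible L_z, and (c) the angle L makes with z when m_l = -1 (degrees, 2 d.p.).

The 5f subshell has l = 3.
Σ m_l² = 28, so Σ(L_z)² = 28 ℏ².
L_z,max = lℏ = 3ℏ.
For m_l = -1: cos θ = -1/√12, θ ≈ 106.78°.

Σ(L_z)² = 28 ℏ²; L_z,max = 3ℏ; θ(m_l=-1) ≈ 106.78°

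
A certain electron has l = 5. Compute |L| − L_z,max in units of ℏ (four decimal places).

|L| = √30 ℏ ≈ 5.4772ℏ, while L_z,max = lℏ = 5ℏ.
The difference is (√30 − 5)ℏ ≈ 0.4772ℏ.

|L| − L_z,max ≈ 0.4772ℏ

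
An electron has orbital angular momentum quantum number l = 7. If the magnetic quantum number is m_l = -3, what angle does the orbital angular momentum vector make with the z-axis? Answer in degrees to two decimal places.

|L|² = l(l+1)ℏ² = 56ℏ², so |L| = 2√14 ℏ.
L_z = m_l ℏ = −3ℏ.
cos θ = L_z/|L| = -3/√56, so θ ≈ 113.63°.

θ ≈ 113.63°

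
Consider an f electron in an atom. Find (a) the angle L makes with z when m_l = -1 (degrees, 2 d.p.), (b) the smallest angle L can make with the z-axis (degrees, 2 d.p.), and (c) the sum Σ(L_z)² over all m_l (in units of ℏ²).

An f state has l = 3.
For m_l = -1: cos θ = -1/√12, θ ≈ 106.78°.
cos θ_min = 3/√12, so θ_min ≈ 30.00°.
Σ m_l² = 28, so Σ(L_z)² = 28 ℏ².

θ(m_l=-1) ≈ 106.78°; θ_min ≈ 30.00°; Σ(L_z)² = 28 ℏ²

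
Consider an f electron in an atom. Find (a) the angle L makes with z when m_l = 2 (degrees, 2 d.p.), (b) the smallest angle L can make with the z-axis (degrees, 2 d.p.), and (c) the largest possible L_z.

θ(m_l=2) ≈ 54.74°; θ_min ≈ 30.00°; L_z,max = 3ℏ

F corresponds to l = 3.
For m_l = 2: cos θ = 2/√12, θ ≈ 54.74°.
cos θ_min = 3/√12, so θ_min ≈ 30.00°.
L_z,max = lℏ = 3ℏ.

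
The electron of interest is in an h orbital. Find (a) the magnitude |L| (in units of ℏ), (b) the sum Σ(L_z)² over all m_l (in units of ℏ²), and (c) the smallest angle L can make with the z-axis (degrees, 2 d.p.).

|L| = √30 ℏ ≈ 5.477ℏ; Σ(L_z)² = 110 ℏ²; θ_min ≈ 24.09°

For an h orbital, l = 5.
|L| = ℏ√(5·6) = √30 ℏ ≈ 5.477ℏ.
Σ m_l² = 110, so Σ(L_z)² = 110 ℏ².
cos θ_min = 5/√30, so θ_min ≈ 24.09°.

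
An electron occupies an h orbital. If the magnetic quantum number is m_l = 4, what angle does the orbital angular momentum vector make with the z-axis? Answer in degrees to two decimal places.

An h state has l = 5.
|L|² = l(l+1)ℏ² = 30ℏ², so |L| = √30 ℏ.
L_z = m_l ℏ = 4ℏ.
cos θ = L_z/|L| = 4/√30, so θ ≈ 43.09°.

θ ≈ 43.09°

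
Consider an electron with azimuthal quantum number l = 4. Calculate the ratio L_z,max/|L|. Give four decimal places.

L_z,max/|L| = 0.8944

|L| = 2√5 ℏ ≈ 4.4721ℏ, while L_z,max = lℏ = 4ℏ.
L_z,max/|L| = 4/√20 = 0.8944.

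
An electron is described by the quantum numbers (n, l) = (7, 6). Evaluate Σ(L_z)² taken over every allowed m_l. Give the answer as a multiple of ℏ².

The allowed m_l values are -6, -5, -4, -3, -2, -1, 0, 1, 2, 3, 4, 5, 6.
Σ m_l² = 2·(1 + 4 + 9 + 16 + 25 + 36) = 182.

Σ(L_z)² = 182 ℏ²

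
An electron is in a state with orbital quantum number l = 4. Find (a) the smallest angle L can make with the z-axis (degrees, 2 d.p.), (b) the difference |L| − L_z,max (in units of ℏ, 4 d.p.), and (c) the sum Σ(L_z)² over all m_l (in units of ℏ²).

cos θ_min = 4/√20, so θ_min ≈ 26.57°.
|L| − L_z,max = (2√5 − 4)ℏ ≈ 0.4721ℏ.
Σ m_l² = 60, so Σ(L_z)² = 60 ℏ².

θ_min ≈ 26.57°; |L|−L_z,max ≈ 0.4721ℏ; Σ(L_z)² = 60 ℏ²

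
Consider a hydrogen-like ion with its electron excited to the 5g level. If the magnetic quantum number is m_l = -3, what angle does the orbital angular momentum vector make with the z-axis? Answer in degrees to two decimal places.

The 5g level has l = 4.
|L|² = l(l+1)ℏ² = 20ℏ², so |L| = 2√5 ℏ.
L_z = m_l ℏ = −3ℏ.
cos θ = L_z/|L| = -3/√20, so θ ≈ 132.13°.

θ ≈ 132.13°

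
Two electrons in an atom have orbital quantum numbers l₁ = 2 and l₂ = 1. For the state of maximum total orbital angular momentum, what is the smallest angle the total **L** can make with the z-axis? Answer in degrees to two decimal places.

Angular momentum addition gives L = |l₁ − l₂|, …, l₁ + l₂.
L ∈ {1, 2, 3}.
The maximum is L = 3, with |L_tot| = ℏ√(3·4) = 2√3 ℏ.
The minimum angle with z is arccos(3/√12) ≈ 30.00°.

θ_min ≈ 30.00°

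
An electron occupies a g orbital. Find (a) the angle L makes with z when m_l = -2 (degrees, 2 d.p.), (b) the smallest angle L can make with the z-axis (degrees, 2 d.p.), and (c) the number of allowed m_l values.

The letter g corresponds to l = 4.
For m_l = -2: cos θ = -2/√20, θ ≈ 116.57°.
cos θ_min = 4/√20, so θ_min ≈ 26.57°.
There are 2l+1 = 9 values of m_l.

θ(m_l=-2) ≈ 116.57°; θ_min ≈ 26.57°; 9 values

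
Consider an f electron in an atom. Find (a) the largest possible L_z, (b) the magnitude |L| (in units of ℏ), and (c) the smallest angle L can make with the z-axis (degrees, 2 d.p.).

F corresponds to l = 3.
L_z,max = lℏ = 3ℏ.
|L| = ℏ√(3·4) = 2√3 ℏ ≈ 3.464ℏ.
cos θ_min = 3/√12, so θ_min ≈ 30.00°.

L_z,max = 3ℏ; |L| = 2√3 ℏ ≈ 3.464ℏ; θ_min ≈ 30.00°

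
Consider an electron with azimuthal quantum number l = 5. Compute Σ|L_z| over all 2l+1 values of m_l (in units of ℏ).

Σ|L_z| = 30 ℏ

m_l runs from −5 to 5, i.e. {-5, -4, -3, -2, -1, 0, 1, 2, 3, 4, 5}.
Σ|m_l| = 2(1+2+…+5) = 30.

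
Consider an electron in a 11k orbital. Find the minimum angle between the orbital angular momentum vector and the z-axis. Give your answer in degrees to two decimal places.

The 11k subshell has l = 7.
|L| = √(l(l+1)) ℏ = 2√14 ℏ.
The smallest angle corresponds to the largest L_z, i.e. m_l = l = 7, giving L_z = 7ℏ.
cos θ_min = 7/√56, so θ_min ≈ 20.70°.

θ_min ≈ 20.70°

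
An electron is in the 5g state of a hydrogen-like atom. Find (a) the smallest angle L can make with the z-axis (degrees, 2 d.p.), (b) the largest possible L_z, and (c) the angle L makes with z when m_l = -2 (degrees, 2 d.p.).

5g means n = 5, l = 4.
cos θ_min = 4/√20, so θ_min ≈ 26.57°.
L_z,max = lℏ = 4ℏ.
For m_l = -2: cos θ = -2/√20, θ ≈ 116.57°.

θ_min ≈ 26.57°; L_z,max = 4ℏ; θ(m_l=-2) ≈ 116.57°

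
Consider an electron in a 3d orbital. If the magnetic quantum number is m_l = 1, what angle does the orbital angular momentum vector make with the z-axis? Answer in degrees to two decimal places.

θ ≈ 65.91°

The 3d subshell has l = 2.
|L| = ℏ√(l(l+1)) = √6 ℏ.
L_z = m_l ℏ = 1ℏ.
cos θ = L_z/|L| = 1/√6, so θ ≈ 65.91°.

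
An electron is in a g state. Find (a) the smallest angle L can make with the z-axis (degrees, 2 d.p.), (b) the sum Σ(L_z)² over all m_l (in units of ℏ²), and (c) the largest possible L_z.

θ_min ≈ 26.57°; Σ(L_z)² = 60 ℏ²; L_z,max = 4ℏ

G corresponds to l = 4.
cos θ_min = 4/√20, so θ_min ≈ 26.57°.
Σ m_l² = 60, so Σ(L_z)² = 60 ℏ².
L_z,max = lℏ = 4ℏ.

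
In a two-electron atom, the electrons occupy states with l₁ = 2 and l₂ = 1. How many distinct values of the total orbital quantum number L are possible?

By the triangle rule, |l₁ − l₂| ≤ L ≤ l₁ + l₂.
So L can be 1, 2, 3.
That is 3 values.

3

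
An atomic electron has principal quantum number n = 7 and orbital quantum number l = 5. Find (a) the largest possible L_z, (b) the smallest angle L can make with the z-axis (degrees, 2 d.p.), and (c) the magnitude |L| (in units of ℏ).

L_z,max = lℏ = 5ℏ.
cos θ_min = 5/√30, so θ_min ≈ 24.09°.
|L| = ℏ√(5·6) = √30 ℏ ≈ 5.477ℏ.

L_z,max = 5ℏ; θ_min ≈ 24.09°; |L| = √30 ℏ ≈ 5.477ℏ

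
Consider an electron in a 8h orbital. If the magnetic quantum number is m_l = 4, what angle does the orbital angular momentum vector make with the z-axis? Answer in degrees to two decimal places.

θ ≈ 43.09°

For 8h, l = 5.
|L| = ℏ√(l(l+1)) = √30 ℏ.
L_z = m_l ℏ = 4ℏ.
cos θ = L_z/|L| = 4/√30, so θ ≈ 43.09°.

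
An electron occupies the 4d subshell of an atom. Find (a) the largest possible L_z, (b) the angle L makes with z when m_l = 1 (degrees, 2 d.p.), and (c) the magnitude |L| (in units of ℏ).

The 4d subshell has l = 2.
L_z,max = lℏ = 2ℏ.
For m_l = 1: cos θ = 1/√6, θ ≈ 65.91°.
|L| = ℏ√(2·3) = √6 ℏ ≈ 2.449ℏ.

L_z,max = 2ℏ; θ(m_l=1) ≈ 65.91°; |L| = √6 ℏ ≈ 2.449ℏ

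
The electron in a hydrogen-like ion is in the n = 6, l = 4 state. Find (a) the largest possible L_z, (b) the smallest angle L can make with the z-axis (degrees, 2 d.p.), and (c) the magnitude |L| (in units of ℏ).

L_z,max = 4ℏ; θ_min ≈ 26.57°; |L| = 2√5 ℏ ≈ 4.472ℏ

L_z,max = lℏ = 4ℏ.
cos θ_min = 4/√20, so θ_min ≈ 26.57°.
|L| = ℏ√(4·5) = 2√5 ℏ ≈ 4.472ℏ.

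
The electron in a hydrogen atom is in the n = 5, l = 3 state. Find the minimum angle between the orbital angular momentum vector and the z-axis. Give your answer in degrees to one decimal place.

|L| = ℏ√(l(l+1)) = 2√3 ℏ.
The smallest angle corresponds to the largest L_z, i.e. m_l = l = 3, giving L_z = 3ℏ.
cos θ_min = 3/√12, so θ_min ≈ 30.0°.

θ_min ≈ 30.0°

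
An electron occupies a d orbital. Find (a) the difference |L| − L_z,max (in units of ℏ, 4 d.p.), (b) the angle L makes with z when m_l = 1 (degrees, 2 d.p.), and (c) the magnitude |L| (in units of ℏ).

|L|−L_z,max ≈ 0.4495ℏ; θ(m_l=1) ≈ 65.91°; |L| = √6 ℏ ≈ 2.449ℏ

D corresponds to l = 2.
|L| − L_z,max = (√6 − 2)ℏ ≈ 0.4495ℏ.
For m_l = 1: cos θ = 1/√6, θ ≈ 65.91°.
|L| = ℏ√(2·3) = √6 ℏ ≈ 2.449ℏ.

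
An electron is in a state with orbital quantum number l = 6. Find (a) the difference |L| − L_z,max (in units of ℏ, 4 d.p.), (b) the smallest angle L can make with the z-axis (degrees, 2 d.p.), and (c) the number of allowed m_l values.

|L|−L_z,max ≈ 0.4807ℏ; θ_min ≈ 22.21°; 13 values

|L| − L_z,max = (√42 − 6)ℏ ≈ 0.4807ℏ.
cos θ_min = 6/√42, so θ_min ≈ 22.21°.
There are 2l+1 = 13 values of m_l.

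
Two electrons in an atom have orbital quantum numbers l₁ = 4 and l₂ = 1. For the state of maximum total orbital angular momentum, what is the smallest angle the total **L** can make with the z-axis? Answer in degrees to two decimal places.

L runs from |4 − 1| = 3 to 4 + 1 = 5.
So L can be 3, 4, 5.
The maximum is L = 5, with |L_tot| = ℏ√(5·6) = √30 ℏ.
The minimum angle with z is arccos(5/√30) ≈ 24.09°.

θ_min ≈ 24.09°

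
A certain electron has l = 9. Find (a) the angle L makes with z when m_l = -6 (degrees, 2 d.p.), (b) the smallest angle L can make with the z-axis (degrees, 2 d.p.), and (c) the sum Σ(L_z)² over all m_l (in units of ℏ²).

θ(m_l=-6) ≈ 129.23°; θ_min ≈ 18.43°; Σ(L_z)² = 570 ℏ²

For m_l = -6: cos θ = -6/√90, θ ≈ 129.23°.
cos θ_min = 9/√90, so θ_min ≈ 18.43°.
Σ m_l² = 570, so Σ(L_z)² = 570 ℏ².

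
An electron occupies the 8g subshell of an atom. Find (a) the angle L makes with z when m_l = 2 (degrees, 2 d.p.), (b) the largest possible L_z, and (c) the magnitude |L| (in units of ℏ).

θ(m_l=2) ≈ 63.43°; L_z,max = 4ℏ; |L| = 2√5 ℏ ≈ 4.472ℏ

The 8g subshell has l = 4.
For m_l = 2: cos θ = 2/√20, θ ≈ 63.43°.
L_z,max = lℏ = 4ℏ.
|L| = ℏ√(4·5) = 2√5 ℏ ≈ 4.472ℏ.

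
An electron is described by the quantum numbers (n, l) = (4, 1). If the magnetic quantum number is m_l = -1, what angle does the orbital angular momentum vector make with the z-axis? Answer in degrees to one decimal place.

|L| = √(l(l+1)) ℏ = √2 ℏ.
L_z = m_l ℏ = −1ℏ.
cos θ = L_z/|L| = -1/√2, so θ ≈ 135.0°.

θ ≈ 135.0°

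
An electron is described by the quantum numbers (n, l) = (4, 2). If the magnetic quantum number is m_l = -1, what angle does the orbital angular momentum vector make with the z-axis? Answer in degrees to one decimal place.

θ ≈ 114.1°

|L| = √(l(l+1)) ℏ = √6 ℏ.
L_z = m_l ℏ = −1ℏ.
cos θ = L_z/|L| = -1/√6, so θ ≈ 114.1°.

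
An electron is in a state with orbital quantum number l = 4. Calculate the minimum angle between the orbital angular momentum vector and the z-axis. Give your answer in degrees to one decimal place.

|L| = ℏ√(l(l+1)) = 2√5 ℏ.
The smallest angle corresponds to the largest L_z, i.e. m_l = l = 4, giving L_z = 4ℏ.
cos θ_min = 4/√20, so θ_min ≈ 26.6°.

θ_min ≈ 26.6°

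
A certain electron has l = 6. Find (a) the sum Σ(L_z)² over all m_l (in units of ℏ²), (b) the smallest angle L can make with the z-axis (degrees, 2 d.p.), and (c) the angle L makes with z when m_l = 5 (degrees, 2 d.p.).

Σ(L_z)² = 182 ℏ²; θ_min ≈ 22.21°; θ(m_l=5) ≈ 39.51°

Σ m_l² = 182, so Σ(L_z)² = 182 ℏ².
cos θ_min = 6/√42, so θ_min ≈ 22.21°.
For m_l = 5: cos θ = 5/√42, θ ≈ 39.51°.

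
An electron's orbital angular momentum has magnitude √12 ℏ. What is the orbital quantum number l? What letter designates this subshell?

Since |L|² = l(l+1)ℏ², l(l+1) = 12.
Solving: l = 3.

l = 3 (f orbital)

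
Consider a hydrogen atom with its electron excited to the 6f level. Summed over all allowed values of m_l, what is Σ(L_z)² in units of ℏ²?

Σ(L_z)² = 28 ℏ²

The 6f level has l = 3.
The allowed m_l values are -3, -2, -1, 0, 1, 2, 3.
Σ m_l² = 2·(1 + 4 + 9) = 28.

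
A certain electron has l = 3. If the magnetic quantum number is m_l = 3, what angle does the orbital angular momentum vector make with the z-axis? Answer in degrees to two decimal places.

|L| = √(l(l+1)) ℏ = 2√3 ℏ.
L_z = m_l ℏ = 3ℏ.
cos θ = L_z/|L| = 3/√12, so θ ≈ 30.00°.

θ ≈ 30.00°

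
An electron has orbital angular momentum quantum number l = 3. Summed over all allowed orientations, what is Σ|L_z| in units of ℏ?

m_l runs from −3 to 3, i.e. {-3, -2, -1, 0, 1, 2, 3}.
Σ|m_l| = l(l+1) = 12.

Σ|L_z| = 12 ℏ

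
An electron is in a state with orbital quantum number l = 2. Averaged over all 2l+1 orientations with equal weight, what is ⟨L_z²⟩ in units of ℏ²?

⟨L_z²⟩ = 2 ℏ²

The allowed m_l values are -2, -1, 0, 1, 2.
Average of L_z² over 5 states: 10/5 ℏ² = 2 ℏ².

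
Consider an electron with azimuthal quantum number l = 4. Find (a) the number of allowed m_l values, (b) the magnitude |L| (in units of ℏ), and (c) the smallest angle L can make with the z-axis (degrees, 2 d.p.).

9 values; |L| = 2√5 ℏ ≈ 4.472ℏ; θ_min ≈ 26.57°

There are 2l+1 = 9 values of m_l.
|L| = ℏ√(4·5) = 2√5 ℏ ≈ 4.472ℏ.
cos θ_min = 4/√20, so θ_min ≈ 26.57°.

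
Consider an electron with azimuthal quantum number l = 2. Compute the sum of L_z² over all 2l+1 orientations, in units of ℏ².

m_l ∈ {-2, -1, 0, 1, 2}.
Summing m² from −2 to 2: Σ m_l² = 10.

Σ(L_z)² = 10 ℏ²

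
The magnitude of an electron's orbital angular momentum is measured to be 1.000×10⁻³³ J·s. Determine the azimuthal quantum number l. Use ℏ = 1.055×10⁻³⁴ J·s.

In units of ℏ, |L| ≈ 9.479.
l(l+1) ≈ 9.479² ≈ 89.85, so l = 9.

l = 9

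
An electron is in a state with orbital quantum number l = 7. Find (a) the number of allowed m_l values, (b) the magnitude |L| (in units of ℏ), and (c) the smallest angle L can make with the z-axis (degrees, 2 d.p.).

There are 2l+1 = 15 values of m_l.
|L| = ℏ√(7·8) = 2√14 ℏ ≈ 7.483ℏ.
cos θ_min = 7/√56, so θ_min ≈ 20.70°.

15 values; |L| = 2√14 ℏ ≈ 7.483ℏ; θ_min ≈ 20.70°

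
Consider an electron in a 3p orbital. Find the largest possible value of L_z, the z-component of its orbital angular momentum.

L_z,max = 1ℏ

For 3p, l = 1.
L_z = m_l ℏ with m_l ∈ {−1, …, 1}; the maximum is m_l = 1.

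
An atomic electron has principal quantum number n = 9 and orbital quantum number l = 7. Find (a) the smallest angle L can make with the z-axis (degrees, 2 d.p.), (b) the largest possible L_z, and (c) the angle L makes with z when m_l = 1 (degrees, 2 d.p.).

cos θ_min = 7/√56, so θ_min ≈ 20.70°.
L_z,max = lℏ = 7ℏ.
For m_l = 1: cos θ = 1/√56, θ ≈ 82.32°.

θ_min ≈ 20.70°; L_z,max = 7ℏ; θ(m_l=1) ≈ 82.32°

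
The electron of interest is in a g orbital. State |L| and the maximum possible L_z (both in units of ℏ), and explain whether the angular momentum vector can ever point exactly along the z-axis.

No: L_z,max = 4ℏ < |L| = 2√5 ℏ ≈ 4.472ℏ

A g state has l = 4.
|L| = 2√5 ℏ ≈ 4.4721ℏ, while L_z,max = lℏ = 4ℏ.
Since |L| > L_z,max, the vector can never point exactly along z; the closest it comes is θ_min = arccos(4/√20) ≈ 26.6°.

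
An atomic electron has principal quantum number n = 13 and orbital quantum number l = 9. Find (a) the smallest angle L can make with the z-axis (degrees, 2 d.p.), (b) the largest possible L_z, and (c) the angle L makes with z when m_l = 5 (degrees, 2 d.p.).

cos θ_min = 9/√90, so θ_min ≈ 18.43°.
L_z,max = lℏ = 9ℏ.
For m_l = 5: cos θ = 5/√90, θ ≈ 58.19°.

θ_min ≈ 18.43°; L_z,max = 9ℏ; θ(m_l=5) ≈ 58.19°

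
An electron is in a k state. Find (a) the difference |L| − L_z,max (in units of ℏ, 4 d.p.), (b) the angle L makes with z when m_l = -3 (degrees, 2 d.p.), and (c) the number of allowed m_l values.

For a k orbital, l = 7.
|L| − L_z,max = (2√14 − 7)ℏ ≈ 0.4833ℏ.
For m_l = -3: cos θ = -3/√56, θ ≈ 113.63°.
There are 2l+1 = 15 values of m_l.

|L|−L_z,max ≈ 0.4833ℏ; θ(m_l=-3) ≈ 113.63°; 15 values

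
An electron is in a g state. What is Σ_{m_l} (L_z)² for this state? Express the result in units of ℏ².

Σ(L_z)² = 60 ℏ²

A g state has l = 4.
m_l runs from −4 to 4, i.e. {-4, -3, -2, -1, 0, 1, 2, 3, 4}.
Σ m_l² = 2·(1 + 4 + 9 + 16) = 60.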